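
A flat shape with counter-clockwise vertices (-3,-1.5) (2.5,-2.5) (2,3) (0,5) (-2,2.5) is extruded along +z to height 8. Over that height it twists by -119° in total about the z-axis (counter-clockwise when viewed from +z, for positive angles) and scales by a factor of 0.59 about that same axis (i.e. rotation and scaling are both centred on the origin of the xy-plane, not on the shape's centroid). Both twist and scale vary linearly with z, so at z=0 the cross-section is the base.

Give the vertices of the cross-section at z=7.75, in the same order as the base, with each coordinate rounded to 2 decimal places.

Cross-section at z=7.75: (-0.05,2.02) (-2.01,-0.72) (1.12,-1.86) (2.73,-1.29) (1.88,0.45)

t = z/height = 7.75/8 = 0.96875
s = 1 + (scale-1)·z/height = 1 + (0.59-1)·7.75/8 = 0.602813
θ = twist·z/height = -119°·7.75/8 = -115.2813° = -2.012037 rad
cos θ = -0.427062, sin θ = -0.904222 (intermediates below are computed at full precision and shown rounded to 5 d.p.)
v1: (-3,-1.5) → rotate → (-0.07515,3.35326) → ×s → (-0.04530,2.02139) → (-0.05,2.02)
v2: (2.5,-2.5) → rotate → (-3.32821,-1.19290) → ×s → (-2.00629,-0.71910) → (-2.01,-0.72)
v3: (2,3) → rotate → (1.85854,-3.08963) → ×s → (1.12035,-1.86247) → (1.12,-1.86)
v4: (0,5) → rotate → (4.52111,-2.13531) → ×s → (2.72538,-1.28719) → (2.73,-1.29)
v5: (-2,2.5) → rotate → (3.11468,0.74079) → ×s → (1.87757,0.44656) → (1.88,0.45)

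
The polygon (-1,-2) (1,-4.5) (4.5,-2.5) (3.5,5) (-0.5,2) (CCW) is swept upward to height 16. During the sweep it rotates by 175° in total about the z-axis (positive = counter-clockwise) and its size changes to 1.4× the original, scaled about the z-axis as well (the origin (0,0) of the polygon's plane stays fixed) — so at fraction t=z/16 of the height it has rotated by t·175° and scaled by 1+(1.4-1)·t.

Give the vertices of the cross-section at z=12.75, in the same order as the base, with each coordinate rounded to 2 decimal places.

t = z/height = 12.75/16 = 0.796875
s = 1 + (scale-1)·z/height = 1 + (1.4-1)·12.75/16 = 1.318750
θ = twist·z/height = 175°·12.75/16 = 139.4531° = 2.433916 rad
cos θ = -0.759874, sin θ = 0.650070 (intermediates below are computed at full precision and shown rounded to 5 d.p.)
v1: (-1,-2) → rotate → (2.06001,0.86968) → ×s → (2.71664,1.14689) → (2.72,1.15)
v2: (1,-4.5) → rotate → (2.16544,4.06950) → ×s → (2.85567,5.36666) → (2.86,5.37)
v3: (4.5,-2.5) → rotate → (-1.79426,4.82500) → ×s → (-2.36618,6.36297) → (-2.37,6.36)
v4: (3.5,5) → rotate → (-5.90991,-1.52413) → ×s → (-7.79369,-2.00994) → (-7.79,-2.01)
v5: (-0.5,2) → rotate → (-0.92020,-1.84478) → ×s → (-1.21352,-2.43281) → (-1.21,-2.43)

Cross-section at z=12.75: (2.72,1.15) (2.86,5.37) (-2.37,6.36) (-7.79,-2.01) (-1.21,-2.43)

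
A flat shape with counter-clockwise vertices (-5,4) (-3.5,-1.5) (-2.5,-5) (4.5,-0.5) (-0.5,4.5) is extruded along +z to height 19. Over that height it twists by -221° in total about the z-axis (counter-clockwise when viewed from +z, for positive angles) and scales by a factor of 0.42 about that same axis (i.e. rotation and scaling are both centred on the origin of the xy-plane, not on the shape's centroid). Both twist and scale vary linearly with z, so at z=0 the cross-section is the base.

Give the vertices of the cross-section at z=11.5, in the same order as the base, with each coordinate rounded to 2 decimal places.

Cross-section at z=11.5: (4.12,0.55) (0.87,2.31) (-1.22,3.42) (-2.25,-1.88) (2.33,-1.79)

t = z/height = 11.5/19 = 0.605263
s = 1 + (scale-1)·z/height = 1 + (0.42-1)·11.5/19 = 0.648947
θ = twist·z/height = -221°·11.5/19 = -133.7632° = -2.334608 rad
cos θ = -0.691679, sin θ = -0.722205 (intermediates below are computed at full precision and shown rounded to 5 d.p.)
v1: (-5,4) → rotate → (6.34722,0.84431) → ×s → (4.11901,0.54791) → (4.12,0.55)
v2: (-3.5,-1.5) → rotate → (1.33757,3.56524) → ×s → (0.86801,2.31365) → (0.87,2.31)
v3: (-2.5,-5) → rotate → (-1.88183,5.26391) → ×s → (-1.22121,3.41600) → (-1.22,3.42)
v4: (4.5,-0.5) → rotate → (-3.47366,-2.90408) → ×s → (-2.25422,-1.88460) → (-2.25,-1.88)
v5: (-0.5,4.5) → rotate → (3.59576,-2.75145) → ×s → (2.33346,-1.78555) → (2.33,-1.79)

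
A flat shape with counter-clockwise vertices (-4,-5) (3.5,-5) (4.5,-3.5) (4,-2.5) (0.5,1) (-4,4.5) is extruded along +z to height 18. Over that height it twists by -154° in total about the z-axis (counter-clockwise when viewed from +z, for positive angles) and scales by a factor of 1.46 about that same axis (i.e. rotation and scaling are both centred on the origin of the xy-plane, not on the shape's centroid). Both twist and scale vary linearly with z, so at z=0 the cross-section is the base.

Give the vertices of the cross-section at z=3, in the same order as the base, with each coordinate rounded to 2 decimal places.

t = z/height = 3/18 = 0.166667
s = 1 + (scale-1)·z/height = 1 + (1.46-1)·3/18 = 1.076667
θ = twist·z/height = -154°·3/18 = -25.6667° = -0.447968 rad
cos θ = 0.901329, sin θ = -0.433135 (intermediates below are computed at full precision and shown rounded to 5 d.p.)
v1: (-4,-5) → rotate → (-5.77099,-2.77411) → ×s → (-6.21343,-2.98679) → (-6.21,-2.99)
v2: (3.5,-5) → rotate → (0.98898,-6.02262) → ×s → (1.06480,-6.48435) → (1.06,-6.48)
v3: (4.5,-3.5) → rotate → (2.54001,-5.10376) → ×s → (2.73474,-5.49505) → (2.73,-5.50)
v4: (4,-2.5) → rotate → (2.52248,-3.98586) → ×s → (2.71587,-4.29144) → (2.72,-4.29)
v5: (0.5,1) → rotate → (0.88380,0.68476) → ×s → (0.95156,0.73726) → (0.95,0.74)
v6: (-4,4.5) → rotate → (-1.65621,5.78852) → ×s → (-1.78319,6.23231) → (-1.78,6.23)

Cross-section at z=3: (-6.21,-2.99) (1.06,-6.48) (2.73,-5.50) (2.72,-4.29) (0.95,0.74) (-1.78,6.23)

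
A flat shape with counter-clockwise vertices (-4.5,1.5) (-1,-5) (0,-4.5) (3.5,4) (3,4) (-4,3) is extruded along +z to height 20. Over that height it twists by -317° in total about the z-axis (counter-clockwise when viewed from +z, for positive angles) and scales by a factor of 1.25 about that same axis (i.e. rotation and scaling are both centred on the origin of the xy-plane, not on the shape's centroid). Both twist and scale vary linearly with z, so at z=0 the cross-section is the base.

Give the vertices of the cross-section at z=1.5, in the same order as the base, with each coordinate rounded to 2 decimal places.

t = z/height = 1.5/20 = 0.075
s = 1 + (scale-1)·z/height = 1 + (1.25-1)·1.5/20 = 1.018750
θ = twist·z/height = -317°·1.5/20 = -23.7750° = -0.414952 rad
cos θ = 0.915136, sin θ = -0.403146 (intermediates below are computed at full precision and shown rounded to 5 d.p.)
v1: (-4.5,1.5) → rotate → (-3.51339,3.18686) → ×s → (-3.57927,3.24661) → (-3.58,3.25)
v2: (-1,-5) → rotate → (-2.93087,-4.17253) → ×s → (-2.98582,-4.25077) → (-2.99,-4.25)
v3: (0,-4.5) → rotate → (-1.81416,-4.11811) → ×s → (-1.84817,-4.19533) → (-1.85,-4.20)
v4: (3.5,4) → rotate → (4.81556,2.24953) → ×s → (4.90585,2.29171) → (4.91,2.29)
v5: (3,4) → rotate → (4.35799,2.45110) → ×s → (4.43970,2.49706) → (4.44,2.50)
v6: (-4,3) → rotate → (-2.45110,4.35799) → ×s → (-2.49706,4.43970) → (-2.50,4.44)

Cross-section at z=1.5: (-3.58,3.25) (-2.99,-4.25) (-1.85,-4.20) (4.91,2.29) (4.44,2.50) (-2.50,4.44)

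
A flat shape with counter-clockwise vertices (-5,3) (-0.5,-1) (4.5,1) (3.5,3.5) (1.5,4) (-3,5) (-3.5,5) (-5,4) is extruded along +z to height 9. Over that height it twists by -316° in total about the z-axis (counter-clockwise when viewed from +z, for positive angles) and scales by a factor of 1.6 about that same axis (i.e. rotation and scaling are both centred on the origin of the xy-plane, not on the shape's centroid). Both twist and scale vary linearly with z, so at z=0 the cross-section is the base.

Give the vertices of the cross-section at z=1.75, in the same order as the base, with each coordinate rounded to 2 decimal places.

t = z/height = 1.75/9 = 0.194444
s = 1 + (scale-1)·z/height = 1 + (1.6-1)·1.75/9 = 1.116667
θ = twist·z/height = -316°·1.75/9 = -61.4444° = -1.072408 rad
cos θ = 0.478011, sin θ = -0.878354 (intermediates below are computed at full precision and shown rounded to 5 d.p.)
v1: (-5,3) → rotate → (0.24501,5.82580) → ×s → (0.27359,6.50548) → (0.27,6.51)
v2: (-0.5,-1) → rotate → (-1.11736,-0.03883) → ×s → (-1.24772,-0.04336) → (-1.25,-0.04)
v3: (4.5,1) → rotate → (3.02940,-3.47458) → ×s → (3.38283,-3.87995) → (3.38,-3.88)
v4: (3.5,3.5) → rotate → (4.74728,-1.40120) → ×s → (5.30113,-1.56468) → (5.30,-1.56)
v5: (1.5,4) → rotate → (4.23043,0.59451) → ×s → (4.72398,0.66387) → (4.72,0.66)
v6: (-3,5) → rotate → (2.95774,5.02512) → ×s → (3.30281,5.61138) → (3.30,5.61)
v7: (-3.5,5) → rotate → (2.71873,5.46429) → ×s → (3.03592,6.10179) → (3.04,6.10)
v8: (-5,4) → rotate → (1.12336,6.30381) → ×s → (1.25442,7.03926) → (1.25,7.04)

Cross-section at z=1.75: (0.27,6.51) (-1.25,-0.04) (3.38,-3.88) (5.30,-1.56) (4.72,0.66) (3.30,5.61) (3.04,6.10) (1.25,7.04)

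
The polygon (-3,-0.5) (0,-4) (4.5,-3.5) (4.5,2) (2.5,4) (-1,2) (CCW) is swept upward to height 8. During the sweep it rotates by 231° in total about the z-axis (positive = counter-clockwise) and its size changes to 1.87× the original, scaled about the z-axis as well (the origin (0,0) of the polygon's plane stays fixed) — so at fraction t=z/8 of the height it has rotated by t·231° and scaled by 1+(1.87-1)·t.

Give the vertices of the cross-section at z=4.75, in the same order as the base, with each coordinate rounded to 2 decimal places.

t = z/height = 4.75/8 = 0.59375
s = 1 + (scale-1)·z/height = 1 + (1.87-1)·4.75/8 = 1.516563
θ = twist·z/height = 231°·4.75/8 = 137.1563° = 2.393828 rad
cos θ = -0.733211, sin θ = 0.680001 (intermediates below are computed at full precision and shown rounded to 5 d.p.)
v1: (-3,-0.5) → rotate → (2.53963,-1.67340) → ×s → (3.85151,-2.53781) → (3.85,-2.54)
v2: (0,-4) → rotate → (2.72001,2.93284) → ×s → (4.12506,4.44784) → (4.13,4.45)
v3: (4.5,-3.5) → rotate → (-0.91944,5.62624) → ×s → (-1.39439,8.53255) → (-1.39,8.53)
v4: (4.5,2) → rotate → (-4.65945,1.59358) → ×s → (-7.06635,2.41677) → (-7.07,2.42)
v5: (2.5,4) → rotate → (-4.55303,-1.23284) → ×s → (-6.90496,-1.86968) → (-6.90,-1.87)
v6: (-1,2) → rotate → (-0.62679,-2.14642) → ×s → (-0.95057,-3.25518) → (-0.95,-3.26)

Cross-section at z=4.75: (3.85,-2.54) (4.13,4.45) (-1.39,8.53) (-7.07,2.42) (-6.90,-1.87) (-0.95,-3.26)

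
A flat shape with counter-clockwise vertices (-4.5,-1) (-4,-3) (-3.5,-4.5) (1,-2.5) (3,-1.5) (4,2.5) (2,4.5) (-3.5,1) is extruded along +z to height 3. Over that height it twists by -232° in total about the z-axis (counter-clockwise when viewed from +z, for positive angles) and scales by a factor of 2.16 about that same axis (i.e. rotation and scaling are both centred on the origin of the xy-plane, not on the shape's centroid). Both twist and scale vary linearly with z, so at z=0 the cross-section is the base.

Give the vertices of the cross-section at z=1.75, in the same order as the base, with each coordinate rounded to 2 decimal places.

Cross-section at z=1.75: (4.19,6.50) (1.23,8.29) (-1.13,9.49) (-4.14,1.80) (-5.35,-1.75) (-1.82,-7.70) (2.92,-7.72) (5.35,2.93)

t = z/height = 1.75/3 = 0.583333
s = 1 + (scale-1)·z/height = 1 + (2.16-1)·1.75/3 = 1.676667
θ = twist·z/height = -232°·1.75/3 = -135.3333° = -2.362012 rad
cos θ = -0.711209, sin θ = -0.702981 (intermediates below are computed at full precision and shown rounded to 5 d.p.)
v1: (-4.5,-1) → rotate → (2.49746,3.87462) → ×s → (4.18740,6.49645) → (4.19,6.50)
v2: (-4,-3) → rotate → (0.73589,4.94555) → ×s → (1.23384,8.29204) → (1.23,8.29)
v3: (-3.5,-4.5) → rotate → (-0.67418,5.66087) → ×s → (-1.13038,9.49140) → (-1.13,9.49)
v4: (1,-2.5) → rotate → (-2.46866,1.07504) → ×s → (-4.13912,1.80248) → (-4.14,1.80)
v5: (3,-1.5) → rotate → (-3.18810,-1.04213) → ×s → (-5.34538,-1.74731) → (-5.35,-1.75)
v6: (4,2.5) → rotate → (-1.08738,-4.58995) → ×s → (-1.82318,-7.69581) → (-1.82,-7.70)
v7: (2,4.5) → rotate → (1.74100,-4.60640) → ×s → (2.91907,-7.72340) → (2.92,-7.72)
v8: (-3.5,1) → rotate → (3.19221,1.74923) → ×s → (5.35227,2.93287) → (5.35,2.93)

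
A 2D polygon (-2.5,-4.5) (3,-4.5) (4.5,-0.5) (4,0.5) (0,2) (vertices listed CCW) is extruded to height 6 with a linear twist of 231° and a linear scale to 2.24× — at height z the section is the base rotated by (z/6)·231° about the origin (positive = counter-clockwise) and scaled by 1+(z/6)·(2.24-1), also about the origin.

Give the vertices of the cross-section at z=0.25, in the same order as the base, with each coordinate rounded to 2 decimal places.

t = z/height = 0.25/6 = 0.0416667
s = 1 + (scale-1)·z/height = 1 + (2.24-1)·0.25/6 = 1.051667
θ = twist·z/height = 231°·0.25/6 = 9.6250° = 0.167988 rad
cos θ = 0.985923, sin θ = 0.167199 (intermediates below are computed at full precision and shown rounded to 5 d.p.)
v1: (-2.5,-4.5) → rotate → (-1.71241,-4.85465) → ×s → (-1.80089,-5.10548) → (-1.80,-5.11)
v2: (3,-4.5) → rotate → (3.71016,-3.93506) → ×s → (3.90186,-4.13837) → (3.90,-4.14)
v3: (4.5,-0.5) → rotate → (4.52025,0.25943) → ×s → (4.75380,0.27284) → (4.75,0.27)
v4: (4,0.5) → rotate → (3.86009,1.16176) → ×s → (4.05953,1.22178) → (4.06,1.22)
v5: (0,2) → rotate → (-0.33440,1.97185) → ×s → (-0.35168,2.07373) → (-0.35,2.07)

Cross-section at z=0.25: (-1.80,-5.11) (3.90,-4.14) (4.75,0.27) (4.06,1.22) (-0.35,2.07)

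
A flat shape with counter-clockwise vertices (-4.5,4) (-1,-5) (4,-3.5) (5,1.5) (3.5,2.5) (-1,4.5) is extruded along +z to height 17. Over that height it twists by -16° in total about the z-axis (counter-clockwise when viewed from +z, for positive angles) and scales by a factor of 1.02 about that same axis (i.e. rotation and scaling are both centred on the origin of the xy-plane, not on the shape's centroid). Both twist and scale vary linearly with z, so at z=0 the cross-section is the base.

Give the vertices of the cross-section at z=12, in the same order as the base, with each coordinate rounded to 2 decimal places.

t = z/height = 12/17 = 0.705882
s = 1 + (scale-1)·z/height = 1 + (1.02-1)·12/17 = 1.014118
θ = twist·z/height = -16°·12/17 = -11.2941° = -0.197120 rad
cos θ = 0.980635, sin θ = -0.195845 (intermediates below are computed at full precision and shown rounded to 5 d.p.)
v1: (-4.5,4) → rotate → (-3.62947,4.80384) → ×s → (-3.68071,4.87166) → (-3.68,4.87)
v2: (-1,-5) → rotate → (-1.95986,-4.70733) → ×s → (-1.98753,-4.77378) → (-1.99,-4.77)
v3: (4,-3.5) → rotate → (3.23708,-4.21560) → ×s → (3.28278,-4.27512) → (3.28,-4.28)
v4: (5,1.5) → rotate → (5.19694,0.49172) → ×s → (5.27031,0.49867) → (5.27,0.50)
v5: (3.5,2.5) → rotate → (3.92184,1.76613) → ×s → (3.97720,1.79106) → (3.98,1.79)
v6: (-1,4.5) → rotate → (-0.09933,4.60870) → ×s → (-0.10073,4.67377) → (-0.10,4.67)

Cross-section at z=12: (-3.68,4.87) (-1.99,-4.77) (3.28,-4.28) (5.27,0.50) (3.98,1.79) (-0.10,4.67)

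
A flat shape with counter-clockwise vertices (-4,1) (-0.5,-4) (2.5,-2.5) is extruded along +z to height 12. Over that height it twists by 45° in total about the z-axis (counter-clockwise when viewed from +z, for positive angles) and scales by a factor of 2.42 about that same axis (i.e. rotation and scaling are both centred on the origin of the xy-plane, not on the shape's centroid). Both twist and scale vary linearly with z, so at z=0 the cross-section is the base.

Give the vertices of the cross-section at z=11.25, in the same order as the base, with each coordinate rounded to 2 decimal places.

t = z/height = 11.25/12 = 0.9375
s = 1 + (scale-1)·z/height = 1 + (2.42-1)·11.25/12 = 2.331250
θ = twist·z/height = 45°·11.25/12 = 42.1875° = 0.736311 rad
cos θ = 0.740951, sin θ = 0.671559 (intermediates below are computed at full precision and shown rounded to 5 d.p.)
v1: (-4,1) → rotate → (-3.63536,-1.94528) → ×s → (-8.47494,-4.53494) → (-8.47,-4.53)
v2: (-0.5,-4) → rotate → (2.31576,-3.29958) → ×s → (5.39862,-7.69216) → (5.40,-7.69)
v3: (2.5,-2.5) → rotate → (3.53128,-0.17348) → ×s → (8.23229,-0.40443) → (8.23,-0.40)

Cross-section at z=11.25: (-8.47,-4.53) (5.40,-7.69) (8.23,-0.40)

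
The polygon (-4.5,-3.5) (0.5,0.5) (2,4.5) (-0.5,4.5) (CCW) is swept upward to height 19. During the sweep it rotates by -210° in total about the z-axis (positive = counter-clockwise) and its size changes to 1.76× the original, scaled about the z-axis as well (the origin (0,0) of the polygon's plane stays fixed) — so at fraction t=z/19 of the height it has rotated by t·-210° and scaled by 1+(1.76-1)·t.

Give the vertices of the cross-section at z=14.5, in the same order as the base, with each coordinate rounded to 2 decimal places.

t = z/height = 14.5/19 = 0.763158
s = 1 + (scale-1)·z/height = 1 + (1.76-1)·14.5/19 = 1.580000
θ = twist·z/height = -210°·14.5/19 = -160.2632° = -2.797120 rad
cos θ = -0.941254, sin θ = -0.337701 (intermediates below are computed at full precision and shown rounded to 5 d.p.)
v1: (-4.5,-3.5) → rotate → (3.05369,4.81404) → ×s → (4.82483,7.60618) → (4.82,7.61)
v2: (0.5,0.5) → rotate → (-0.30178,-0.63948) → ×s → (-0.47681,-1.01037) → (-0.48,-1.01)
v3: (2,4.5) → rotate → (-0.36285,-4.91104) → ×s → (-0.57331,-7.75945) → (-0.57,-7.76)
v4: (-0.5,4.5) → rotate → (1.99028,-4.06679) → ×s → (3.14464,-6.42553) → (3.14,-6.43)

Cross-section at z=14.5: (4.82,7.61) (-0.48,-1.01) (-0.57,-7.76) (3.14,-6.43)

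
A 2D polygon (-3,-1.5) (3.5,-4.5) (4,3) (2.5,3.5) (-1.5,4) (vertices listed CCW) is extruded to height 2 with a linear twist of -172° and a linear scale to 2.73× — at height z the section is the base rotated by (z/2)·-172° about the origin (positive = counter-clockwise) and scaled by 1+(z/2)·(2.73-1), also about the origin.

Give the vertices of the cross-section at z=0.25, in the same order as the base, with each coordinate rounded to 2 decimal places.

Cross-section at z=0.25: (-4.06,-0.36) (1.95,-6.65) (5.86,1.61) (4.39,2.85) (0.09,5.20)

t = z/height = 0.25/2 = 0.125
s = 1 + (scale-1)·z/height = 1 + (2.73-1)·0.25/2 = 1.216250
θ = twist·z/height = -172°·0.25/2 = -21.5000° = -0.375246 rad
cos θ = 0.930418, sin θ = -0.366501 (intermediates below are computed at full precision and shown rounded to 5 d.p.)
v1: (-3,-1.5) → rotate → (-3.34100,-0.29612) → ×s → (-4.06350,-0.36016) → (-4.06,-0.36)
v2: (3.5,-4.5) → rotate → (1.60721,-5.46963) → ×s → (1.95476,-6.65244) → (1.95,-6.65)
v3: (4,3) → rotate → (4.82117,1.32525) → ×s → (5.86375,1.61183) → (5.86,1.61)
v4: (2.5,3.5) → rotate → (3.60880,2.34021) → ×s → (4.38920,2.84628) → (4.39,2.85)
v5: (-1.5,4) → rotate → (0.07038,4.27142) → ×s → (0.08560,5.19512) → (0.09,5.20)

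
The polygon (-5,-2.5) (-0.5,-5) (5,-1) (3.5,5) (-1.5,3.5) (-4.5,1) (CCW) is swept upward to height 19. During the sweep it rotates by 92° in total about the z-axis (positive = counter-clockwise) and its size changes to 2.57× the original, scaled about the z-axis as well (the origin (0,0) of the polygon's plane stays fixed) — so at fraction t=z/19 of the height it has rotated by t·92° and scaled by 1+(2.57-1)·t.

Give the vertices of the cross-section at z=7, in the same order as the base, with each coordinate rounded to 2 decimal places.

t = z/height = 7/19 = 0.368421
s = 1 + (scale-1)·z/height = 1 + (2.57-1)·7/19 = 1.578421
θ = twist·z/height = 92°·7/19 = 33.8947° = 0.591575 rad
cos θ = 0.830064, sin θ = 0.557669 (intermediates below are computed at full precision and shown rounded to 5 d.p.)
v1: (-5,-2.5) → rotate → (-2.75615,-4.86350) → ×s → (-4.35036,-7.67666) → (-4.35,-7.68)
v2: (-0.5,-5) → rotate → (2.37331,-4.42915) → ×s → (3.74609,-6.99107) → (3.75,-6.99)
v3: (5,-1) → rotate → (4.70799,1.95828) → ×s → (7.43118,3.09099) → (7.43,3.09)
v4: (3.5,5) → rotate → (0.11688,6.10216) → ×s → (0.18448,9.63178) → (0.18,9.63)
v5: (-1.5,3.5) → rotate → (-3.19694,2.06872) → ×s → (-5.04611,3.26531) → (-5.05,3.27)
v6: (-4.5,1) → rotate → (-4.29295,-1.67945) → ×s → (-6.77609,-2.65087) → (-6.78,-2.65)

Cross-section at z=7: (-4.35,-7.68) (3.75,-6.99) (7.43,3.09) (0.18,9.63) (-5.05,3.27) (-6.78,-2.65)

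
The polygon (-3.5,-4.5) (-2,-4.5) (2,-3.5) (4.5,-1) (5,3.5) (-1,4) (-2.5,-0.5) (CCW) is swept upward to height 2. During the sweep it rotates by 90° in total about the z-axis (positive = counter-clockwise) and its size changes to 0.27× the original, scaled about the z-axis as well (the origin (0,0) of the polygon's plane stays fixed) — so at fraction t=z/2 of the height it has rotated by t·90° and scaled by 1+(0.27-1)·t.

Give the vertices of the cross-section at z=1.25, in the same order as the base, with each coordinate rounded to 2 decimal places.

t = z/height = 1.25/2 = 0.625
s = 1 + (scale-1)·z/height = 1 + (0.27-1)·1.25/2 = 0.543750
θ = twist·z/height = 90°·1.25/2 = 56.2500° = 0.981748 rad
cos θ = 0.555570, sin θ = 0.831470 (intermediates below are computed at full precision and shown rounded to 5 d.p.)
v1: (-3.5,-4.5) → rotate → (1.79712,-5.41021) → ×s → (0.97718,-2.94180) → (0.98,-2.94)
v2: (-2,-4.5) → rotate → (2.63047,-4.16301) → ×s → (1.43032,-2.26363) → (1.43,-2.26)
v3: (2,-3.5) → rotate → (4.02128,-0.28156) → ×s → (2.18657,-0.15310) → (2.19,-0.15)
v4: (4.5,-1) → rotate → (3.33154,3.18604) → ×s → (1.81152,1.73241) → (1.81,1.73)
v5: (5,3.5) → rotate → (-0.13229,6.10184) → ×s → (-0.07193,3.31788) → (-0.07,3.32)
v6: (-1,4) → rotate → (-3.88145,1.39081) → ×s → (-2.11054,0.75625) → (-2.11,0.76)
v7: (-2.5,-0.5) → rotate → (-0.97319,-2.35646) → ×s → (-0.52917,-1.28132) → (-0.53,-1.28)

Cross-section at z=1.25: (0.98,-2.94) (1.43,-2.26) (2.19,-0.15) (1.81,1.73) (-0.07,3.32) (-2.11,0.76) (-0.53,-1.28)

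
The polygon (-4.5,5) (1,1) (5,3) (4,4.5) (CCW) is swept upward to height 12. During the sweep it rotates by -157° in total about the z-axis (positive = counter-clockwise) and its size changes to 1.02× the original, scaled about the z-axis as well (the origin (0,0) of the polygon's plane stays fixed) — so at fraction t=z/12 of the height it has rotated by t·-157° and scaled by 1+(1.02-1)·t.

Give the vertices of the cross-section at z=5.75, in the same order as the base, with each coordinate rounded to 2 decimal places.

t = z/height = 5.75/12 = 0.479167
s = 1 + (scale-1)·z/height = 1 + (1.02-1)·5.75/12 = 1.009583
θ = twist·z/height = -157°·5.75/12 = -75.2292° = -1.312997 rad
cos θ = 0.254954, sin θ = -0.966953 (intermediates below are computed at full precision and shown rounded to 5 d.p.)
v1: (-4.5,5) → rotate → (3.68748,5.62606) → ×s → (3.72281,5.67997) → (3.72,5.68)
v2: (1,1) → rotate → (1.22191,-0.71200) → ×s → (1.23362,-0.71882) → (1.23,-0.72)
v3: (5,3) → rotate → (4.17563,-4.06991) → ×s → (4.21564,-4.10891) → (4.22,-4.11)
v4: (4,4.5) → rotate → (5.37110,-2.72052) → ×s → (5.42258,-2.74659) → (5.42,-2.75)

Cross-section at z=5.75: (3.72,5.68) (1.23,-0.72) (4.22,-4.11) (5.42,-2.75)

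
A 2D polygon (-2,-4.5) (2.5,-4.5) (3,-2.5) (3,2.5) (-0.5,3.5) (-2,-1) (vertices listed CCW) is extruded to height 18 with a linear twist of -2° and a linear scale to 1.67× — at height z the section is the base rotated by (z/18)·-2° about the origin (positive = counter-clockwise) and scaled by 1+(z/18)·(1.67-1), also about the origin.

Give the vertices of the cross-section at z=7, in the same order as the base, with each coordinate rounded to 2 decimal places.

t = z/height = 7/18 = 0.388889
s = 1 + (scale-1)·z/height = 1 + (1.67-1)·7/18 = 1.260556
θ = twist·z/height = -2°·7/18 = -0.7778° = -0.013575 rad
cos θ = 0.999908, sin θ = -0.013574 (intermediates below are computed at full precision and shown rounded to 5 d.p.)
v1: (-2,-4.5) → rotate → (-2.06090,-4.47244) → ×s → (-2.59788,-5.63775) → (-2.60,-5.64)
v2: (2.5,-4.5) → rotate → (2.43869,-4.53352) → ×s → (3.07410,-5.71476) → (3.07,-5.71)
v3: (3,-2.5) → rotate → (2.96579,-2.54049) → ×s → (3.73854,-3.20243) → (3.74,-3.20)
v4: (3,2.5) → rotate → (3.03366,2.45905) → ×s → (3.82410,3.09976) → (3.82,3.10)
v5: (-0.5,3.5) → rotate → (-0.45244,3.50646) → ×s → (-0.57033,4.42009) → (-0.57,4.42)
v6: (-2,-1) → rotate → (-2.01339,-0.97276) → ×s → (-2.53799,-1.22622) → (-2.54,-1.23)

Cross-section at z=7: (-2.60,-5.64) (3.07,-5.71) (3.74,-3.20) (3.82,3.10) (-0.57,4.42) (-2.54,-1.23)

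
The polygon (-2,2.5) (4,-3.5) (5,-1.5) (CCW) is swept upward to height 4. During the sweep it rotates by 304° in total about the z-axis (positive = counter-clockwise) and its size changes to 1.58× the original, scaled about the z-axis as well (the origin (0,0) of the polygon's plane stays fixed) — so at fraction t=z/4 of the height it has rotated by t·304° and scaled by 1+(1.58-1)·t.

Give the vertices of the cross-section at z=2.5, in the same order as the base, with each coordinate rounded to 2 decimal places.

Cross-section at z=2.5: (3.28,-2.88) (-6.20,3.75) (-7.06,0.83)

t = z/height = 2.5/4 = 0.625
s = 1 + (scale-1)·z/height = 1 + (1.58-1)·2.5/4 = 1.362500
θ = twist·z/height = 304°·2.5/4 = 190.0000° = 3.316126 rad
cos θ = -0.984808, sin θ = -0.173648 (intermediates below are computed at full precision and shown rounded to 5 d.p.)
v1: (-2,2.5) → rotate → (2.40374,-2.11472) → ×s → (3.27509,-2.88131) → (3.28,-2.88)
v2: (4,-3.5) → rotate → (-4.54700,2.75223) → ×s → (-6.19529,3.74992) → (-6.20,3.75)
v3: (5,-1.5) → rotate → (-5.18451,0.60897) → ×s → (-7.06390,0.82972) → (-7.06,0.83)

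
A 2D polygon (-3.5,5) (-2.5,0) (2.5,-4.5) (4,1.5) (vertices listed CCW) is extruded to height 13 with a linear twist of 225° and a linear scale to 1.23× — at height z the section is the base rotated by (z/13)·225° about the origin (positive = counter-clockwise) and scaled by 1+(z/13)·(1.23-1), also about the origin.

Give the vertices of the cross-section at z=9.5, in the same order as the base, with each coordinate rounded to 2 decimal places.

Cross-section at z=9.5: (2.37,-6.72) (2.81,-0.78) (-1.40,5.85) (-4.97,-0.43)

t = z/height = 9.5/13 = 0.730769
s = 1 + (scale-1)·z/height = 1 + (1.23-1)·9.5/13 = 1.168077
θ = twist·z/height = 225°·9.5/13 = 164.4231° = 2.869724 rad
cos θ = -0.963271, sin θ = 0.268532 (intermediates below are computed at full precision and shown rounded to 5 d.p.)
v1: (-3.5,5) → rotate → (2.02879,-5.75622) → ×s → (2.36978,-6.72370) → (2.37,-6.72)
v2: (-2.5,0) → rotate → (2.40818,-0.67133) → ×s → (2.81294,-0.78416) → (2.81,-0.78)
v3: (2.5,-4.5) → rotate → (-1.19978,5.00605) → ×s → (-1.40144,5.84745) → (-1.40,5.85)
v4: (4,1.5) → rotate → (-4.25588,-0.37078) → ×s → (-4.97120,-0.43310) → (-4.97,-0.43)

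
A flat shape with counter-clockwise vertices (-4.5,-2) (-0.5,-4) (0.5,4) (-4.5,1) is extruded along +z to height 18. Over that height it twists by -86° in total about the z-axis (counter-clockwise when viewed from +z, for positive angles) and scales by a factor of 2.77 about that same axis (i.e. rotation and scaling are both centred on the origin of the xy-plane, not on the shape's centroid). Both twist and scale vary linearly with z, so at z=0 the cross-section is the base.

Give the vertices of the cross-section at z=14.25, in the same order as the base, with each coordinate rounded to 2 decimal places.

Cross-section at z=14.25: (-8.49,8.23) (-9.36,-2.47) (9.36,2.47) (-1.81,10.92)

t = z/height = 14.25/18 = 0.791667
s = 1 + (scale-1)·z/height = 1 + (2.77-1)·14.25/18 = 2.401250
θ = twist·z/height = -86°·14.25/18 = -68.0833° = -1.188278 rad
cos θ = 0.373258, sin θ = -0.927728 (intermediates below are computed at full precision and shown rounded to 5 d.p.)
v1: (-4.5,-2) → rotate → (-3.53511,3.42826) → ×s → (-8.48869,8.23211) → (-8.49,8.23)
v2: (-0.5,-4) → rotate → (-3.89754,-1.02917) → ×s → (-9.35897,-2.47129) → (-9.36,-2.47)
v3: (0.5,4) → rotate → (3.89754,1.02917) → ×s → (9.35897,2.47129) → (9.36,2.47)
v4: (-4.5,1) → rotate → (-0.75193,4.54803) → ×s → (-1.80558,10.92096) → (-1.81,10.92)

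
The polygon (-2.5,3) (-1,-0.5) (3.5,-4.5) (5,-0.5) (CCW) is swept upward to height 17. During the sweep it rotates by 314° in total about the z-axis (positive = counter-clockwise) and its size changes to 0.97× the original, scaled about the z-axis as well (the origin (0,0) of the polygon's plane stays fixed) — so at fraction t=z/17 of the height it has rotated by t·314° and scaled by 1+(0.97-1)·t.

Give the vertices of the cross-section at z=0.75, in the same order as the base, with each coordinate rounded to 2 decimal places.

t = z/height = 0.75/17 = 0.0441176
s = 1 + (scale-1)·z/height = 1 + (0.97-1)·0.75/17 = 0.998676
θ = twist·z/height = 314°·0.75/17 = 13.8529° = 0.241779 rad
cos θ = 0.970913, sin θ = 0.239431 (intermediates below are computed at full precision and shown rounded to 5 d.p.)
v1: (-2.5,3) → rotate → (-3.14558,2.31416) → ×s → (-3.14141,2.31110) → (-3.14,2.31)
v2: (-1,-0.5) → rotate → (-0.85120,-0.72489) → ×s → (-0.85007,-0.72393) → (-0.85,-0.72)
v3: (3.5,-4.5) → rotate → (4.47564,-3.53110) → ×s → (4.46971,-3.52643) → (4.47,-3.53)
v4: (5,-0.5) → rotate → (4.97428,0.71170) → ×s → (4.96770,0.71075) → (4.97,0.71)

Cross-section at z=0.75: (-3.14,2.31) (-0.85,-0.72) (4.47,-3.53) (4.97,0.71)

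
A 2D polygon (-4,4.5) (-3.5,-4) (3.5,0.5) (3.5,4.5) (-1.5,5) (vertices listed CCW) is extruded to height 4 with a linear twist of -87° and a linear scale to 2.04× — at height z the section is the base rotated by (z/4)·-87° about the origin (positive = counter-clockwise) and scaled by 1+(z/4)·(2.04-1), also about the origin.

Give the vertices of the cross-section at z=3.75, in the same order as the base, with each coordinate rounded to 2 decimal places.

t = z/height = 3.75/4 = 0.9375
s = 1 + (scale-1)·z/height = 1 + (2.04-1)·3.75/4 = 1.975000
θ = twist·z/height = -87°·3.75/4 = -81.5625° = -1.423534 rad
cos θ = 0.146730, sin θ = -0.989177 (intermediates below are computed at full precision and shown rounded to 5 d.p.)
v1: (-4,4.5) → rotate → (3.86437,4.61699) → ×s → (7.63214,9.11856) → (7.63,9.12)
v2: (-3.5,-4) → rotate → (-4.47026,2.87520) → ×s → (-8.82877,5.67851) → (-8.83,5.68)
v3: (3.5,0.5) → rotate → (1.00814,-3.38875) → ×s → (1.99109,-6.69279) → (1.99,-6.69)
v4: (3.5,4.5) → rotate → (4.96485,-2.80183) → ×s → (9.80558,-5.53362) → (9.81,-5.53)
v5: (-1.5,5) → rotate → (4.72579,2.21742) → ×s → (9.33343,4.37940) → (9.33,4.38)

Cross-section at z=3.75: (7.63,9.12) (-8.83,5.68) (1.99,-6.69) (9.81,-5.53) (9.33,4.38)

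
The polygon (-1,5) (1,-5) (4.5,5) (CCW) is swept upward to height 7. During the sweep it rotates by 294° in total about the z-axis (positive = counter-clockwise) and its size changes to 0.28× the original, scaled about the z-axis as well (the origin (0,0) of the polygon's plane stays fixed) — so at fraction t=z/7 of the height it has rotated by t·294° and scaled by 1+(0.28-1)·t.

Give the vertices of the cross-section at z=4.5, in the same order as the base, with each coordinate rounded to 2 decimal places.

t = z/height = 4.5/7 = 0.642857
s = 1 + (scale-1)·z/height = 1 + (0.28-1)·4.5/7 = 0.537143
θ = twist·z/height = 294°·4.5/7 = 189.0000° = 3.298672 rad
cos θ = -0.987688, sin θ = -0.156434 (intermediates below are computed at full precision and shown rounded to 5 d.p.)
v1: (-1,5) → rotate → (1.76986,-4.78201) → ×s → (0.95067,-2.56862) → (0.95,-2.57)
v2: (1,-5) → rotate → (-1.76986,4.78201) → ×s → (-0.95067,2.56862) → (-0.95,2.57)
v3: (4.5,5) → rotate → (-3.66243,-5.64240) → ×s → (-1.96725,-3.03077) → (-1.97,-3.03)

Cross-section at z=4.5: (0.95,-2.57) (-0.95,2.57) (-1.97,-3.03)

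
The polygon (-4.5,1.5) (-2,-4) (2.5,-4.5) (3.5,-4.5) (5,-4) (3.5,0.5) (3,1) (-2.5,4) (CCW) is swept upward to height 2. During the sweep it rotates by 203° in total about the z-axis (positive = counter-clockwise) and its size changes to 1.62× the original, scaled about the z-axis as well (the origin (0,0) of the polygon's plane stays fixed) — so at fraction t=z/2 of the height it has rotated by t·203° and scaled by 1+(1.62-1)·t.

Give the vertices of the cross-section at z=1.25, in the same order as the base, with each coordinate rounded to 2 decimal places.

t = z/height = 1.25/2 = 0.625
s = 1 + (scale-1)·z/height = 1 + (1.62-1)·1.25/2 = 1.387500
θ = twist·z/height = 203°·1.25/2 = 126.8750° = 2.214386 rad
cos θ = -0.600071, sin θ = 0.799947 (intermediates below are computed at full precision and shown rounded to 5 d.p.)
v1: (-4.5,1.5) → rotate → (1.50040,-4.49987) → ×s → (2.08181,-6.24356) → (2.08,-6.24)
v2: (-2,-4) → rotate → (4.39993,0.80039) → ×s → (6.10490,1.11054) → (6.10,1.11)
v3: (2.5,-4.5) → rotate → (2.09958,4.70019) → ×s → (2.91317,6.52151) → (2.91,6.52)
v4: (3.5,-4.5) → rotate → (1.49951,5.50013) → ×s → (2.08057,7.63144) → (2.08,7.63)
v5: (5,-4) → rotate → (0.19943,6.40002) → ×s → (0.27671,8.88002) → (0.28,8.88)
v6: (3.5,0.5) → rotate → (-2.50022,2.49978) → ×s → (-3.46906,3.46844) → (-3.47,3.47)
v7: (3,1) → rotate → (-2.60016,1.79977) → ×s → (-3.60772,2.49718) → (-3.61,2.50)
v8: (-2.5,4) → rotate → (-1.69961,-4.40015) → ×s → (-2.35821,-6.10521) → (-2.36,-6.11)

Cross-section at z=1.25: (2.08,-6.24) (6.10,1.11) (2.91,6.52) (2.08,7.63) (0.28,8.88) (-3.47,3.47) (-3.61,2.50) (-2.36,-6.11)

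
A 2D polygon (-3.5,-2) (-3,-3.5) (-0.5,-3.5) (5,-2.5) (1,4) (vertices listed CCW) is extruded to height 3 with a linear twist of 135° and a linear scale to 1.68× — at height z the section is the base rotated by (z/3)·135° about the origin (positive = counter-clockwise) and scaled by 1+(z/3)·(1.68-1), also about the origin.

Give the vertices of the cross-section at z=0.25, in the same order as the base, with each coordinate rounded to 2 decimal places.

t = z/height = 0.25/3 = 0.0833333
s = 1 + (scale-1)·z/height = 1 + (1.68-1)·0.25/3 = 1.056667
θ = twist·z/height = 135°·0.25/3 = 11.2500° = 0.196350 rad
cos θ = 0.980785, sin θ = 0.195090 (intermediates below are computed at full precision and shown rounded to 5 d.p.)
v1: (-3.5,-2) → rotate → (-3.04257,-2.64439) → ×s → (-3.21498,-2.79424) → (-3.21,-2.79)
v2: (-3,-3.5) → rotate → (-2.25954,-4.01802) → ×s → (-2.38758,-4.24571) → (-2.39,-4.25)
v3: (-0.5,-3.5) → rotate → (0.19242,-3.53029) → ×s → (0.20333,-3.73034) → (0.20,-3.73)
v4: (5,-2.5) → rotate → (5.39165,-1.47651) → ×s → (5.69718,-1.56018) → (5.70,-1.56)
v5: (1,4) → rotate → (0.20042,4.11823) → ×s → (0.21178,4.35160) → (0.21,4.35)

Cross-section at z=0.25: (-3.21,-2.79) (-2.39,-4.25) (0.20,-3.73) (5.70,-1.56) (0.21,4.35)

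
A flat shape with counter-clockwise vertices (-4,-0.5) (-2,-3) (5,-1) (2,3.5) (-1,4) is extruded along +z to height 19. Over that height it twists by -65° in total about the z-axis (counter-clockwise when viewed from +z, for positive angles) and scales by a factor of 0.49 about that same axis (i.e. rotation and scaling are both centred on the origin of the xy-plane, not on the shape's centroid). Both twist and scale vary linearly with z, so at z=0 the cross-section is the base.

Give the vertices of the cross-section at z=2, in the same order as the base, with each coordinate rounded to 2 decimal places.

t = z/height = 2/19 = 0.105263
s = 1 + (scale-1)·z/height = 1 + (0.49-1)·2/19 = 0.946316
θ = twist·z/height = -65°·2/19 = -6.8421° = -0.119417 rad
cos θ = 0.992878, sin θ = -0.119134 (intermediates below are computed at full precision and shown rounded to 5 d.p.)
v1: (-4,-0.5) → rotate → (-4.03108,-0.01990) → ×s → (-3.81467,-0.01884) → (-3.81,-0.02)
v2: (-2,-3) → rotate → (-2.34316,-2.74037) → ×s → (-2.21737,-2.59325) → (-2.22,-2.59)
v3: (5,-1) → rotate → (4.84526,-1.58855) → ×s → (4.58514,-1.50327) → (4.59,-1.50)
v4: (2,3.5) → rotate → (2.40272,3.23681) → ×s → (2.27374,3.06304) → (2.27,3.06)
v5: (-1,4) → rotate → (-0.51634,4.09065) → ×s → (-0.48862,3.87104) → (-0.49,3.87)

Cross-section at z=2: (-3.81,-0.02) (-2.22,-2.59) (4.59,-1.50) (2.27,3.06) (-0.49,3.87)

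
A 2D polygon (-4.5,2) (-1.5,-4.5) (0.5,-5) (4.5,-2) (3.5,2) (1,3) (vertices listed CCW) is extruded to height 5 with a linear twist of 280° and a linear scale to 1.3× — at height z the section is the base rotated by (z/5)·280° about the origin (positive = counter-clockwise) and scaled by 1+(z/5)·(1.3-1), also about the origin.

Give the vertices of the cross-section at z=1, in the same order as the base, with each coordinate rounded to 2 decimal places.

Cross-section at z=1: (-4.42,-2.77) (3.07,-3.99) (4.69,-2.52) (4.42,2.77) (0.32,4.26) (-2.04,2.66)

t = z/height = 1/5 = 0.2
s = 1 + (scale-1)·z/height = 1 + (1.3-1)·1/5 = 1.060000
θ = twist·z/height = 280°·1/5 = 56.0000° = 0.977384 rad
cos θ = 0.559193, sin θ = 0.829038 (intermediates below are computed at full precision and shown rounded to 5 d.p.)
v1: (-4.5,2) → rotate → (-4.17444,-2.61228) → ×s → (-4.42491,-2.76902) → (-4.42,-2.77)
v2: (-1.5,-4.5) → rotate → (2.89188,-3.75992) → ×s → (3.06539,-3.98552) → (3.07,-3.99)
v3: (0.5,-5) → rotate → (4.42478,-2.38145) → ×s → (4.69027,-2.52433) → (4.69,-2.52)
v4: (4.5,-2) → rotate → (4.17444,2.61228) → ×s → (4.42491,2.76902) → (4.42,2.77)
v5: (3.5,2) → rotate → (0.29910,4.02002) → ×s → (0.31705,4.26122) → (0.32,4.26)
v6: (1,3) → rotate → (-1.92792,2.50662) → ×s → (-2.04360,2.65701) → (-2.04,2.66)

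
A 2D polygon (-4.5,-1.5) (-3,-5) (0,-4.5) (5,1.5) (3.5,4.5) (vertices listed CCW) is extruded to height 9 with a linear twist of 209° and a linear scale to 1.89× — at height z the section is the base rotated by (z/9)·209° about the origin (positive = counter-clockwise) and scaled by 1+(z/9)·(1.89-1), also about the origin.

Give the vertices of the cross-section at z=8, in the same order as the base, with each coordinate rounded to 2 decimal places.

Cross-section at z=8: (7.75,3.48) (4.44,9.45) (-0.81,8.02) (-8.64,-3.57) (-5.43,-8.65)

t = z/height = 8/9 = 0.888889
s = 1 + (scale-1)·z/height = 1 + (1.89-1)·8/9 = 1.791111
θ = twist·z/height = 209°·8/9 = 185.7778° = 3.242434 rad
cos θ = -0.994920, sin θ = -0.100670 (intermediates below are computed at full precision and shown rounded to 5 d.p.)
v1: (-4.5,-1.5) → rotate → (4.32613,1.94540) → ×s → (7.74859,3.48442) → (7.75,3.48)
v2: (-3,-5) → rotate → (2.48141,5.27661) → ×s → (4.44448,9.45100) → (4.44,9.45)
v3: (0,-4.5) → rotate → (-0.45302,4.47714) → ×s → (-0.81140,8.01905) → (-0.81,8.02)
v4: (5,1.5) → rotate → (-4.82359,-1.99573) → ×s → (-8.63959,-3.57458) → (-8.64,-3.57)
v5: (3.5,4.5) → rotate → (-3.02920,-4.82949) → ×s → (-5.42564,-8.65015) → (-5.43,-8.65)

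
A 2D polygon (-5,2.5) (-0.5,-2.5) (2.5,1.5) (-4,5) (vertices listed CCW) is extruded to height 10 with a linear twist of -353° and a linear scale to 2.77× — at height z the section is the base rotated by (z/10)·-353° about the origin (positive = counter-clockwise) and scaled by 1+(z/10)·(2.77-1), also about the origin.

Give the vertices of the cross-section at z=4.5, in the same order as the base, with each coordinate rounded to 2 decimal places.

t = z/height = 4.5/10 = 0.45
s = 1 + (scale-1)·z/height = 1 + (2.77-1)·4.5/10 = 1.796500
θ = twist·z/height = -353°·4.5/10 = -158.8500° = -2.772456 rad
cos θ = -0.932639, sin θ = -0.360811 (intermediates below are computed at full precision and shown rounded to 5 d.p.)
v1: (-5,2.5) → rotate → (5.56522,-0.52754) → ×s → (9.99792,-0.94773) → (10.00,-0.95)
v2: (-0.5,-2.5) → rotate → (-0.43571,2.51200) → ×s → (-0.78275,4.51281) → (-0.78,4.51)
v3: (2.5,1.5) → rotate → (-1.79038,-2.30099) → ×s → (-3.21642,-4.13372) → (-3.22,-4.13)
v4: (-4,5) → rotate → (5.53461,-3.21995) → ×s → (9.94293,-5.78464) → (9.94,-5.78)

Cross-section at z=4.5: (10.00,-0.95) (-0.78,4.51) (-3.22,-4.13) (9.94,-5.78)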